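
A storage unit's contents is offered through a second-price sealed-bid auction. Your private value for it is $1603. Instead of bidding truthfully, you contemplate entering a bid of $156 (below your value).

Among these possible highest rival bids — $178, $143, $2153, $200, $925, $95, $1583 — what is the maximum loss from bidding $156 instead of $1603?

$1425

$178: truthful gives $1425, deviation gives $0 → loss $1425.
$143: same outcome either way → loss $0.
$2153: same outcome either way → loss $0.
$200: truthful gives $1403, deviation gives $0 → loss $1403.
$925: truthful gives $678, deviation gives $0 → loss $678.
$95: same outcome either way → loss $0.
$1583: truthful gives $20, deviation gives $0 → loss $20.
Maximum loss: $1425.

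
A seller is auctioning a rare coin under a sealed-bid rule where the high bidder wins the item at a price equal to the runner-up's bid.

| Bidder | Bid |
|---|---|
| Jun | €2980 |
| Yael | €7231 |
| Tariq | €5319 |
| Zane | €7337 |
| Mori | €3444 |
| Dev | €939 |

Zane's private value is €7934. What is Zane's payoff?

Highest bid: Zane at €7337, so Zane wins.
Second-highest bid: Yael at €7231 — that is the price the winner pays.
Zane's payoff = value − price = €7934 − €7231 = €703.

€703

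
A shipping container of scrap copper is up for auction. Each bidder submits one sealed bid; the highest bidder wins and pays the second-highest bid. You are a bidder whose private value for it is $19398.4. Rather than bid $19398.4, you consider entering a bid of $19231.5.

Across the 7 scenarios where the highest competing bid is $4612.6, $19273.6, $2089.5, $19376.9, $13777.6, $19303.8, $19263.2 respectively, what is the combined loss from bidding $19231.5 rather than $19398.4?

$376.1

The deviation costs you only when the competing bid falls strictly between $19231.5 and $19398.4; elsewhere both bids give the same outcome.
$4612.6: outcomes coincide → loss $0.
$19273.6: truthful payoff $124.8, deviation payoff $0 → loss $124.8.
$2089.5: outcomes coincide → loss $0.
$19376.9: truthful payoff $21.5, deviation payoff $0 → loss $21.5.
$13777.6: outcomes coincide → loss $0.
$19303.8: truthful payoff $94.6, deviation payoff $0 → loss $94.6.
$19263.2: truthful payoff $135.2, deviation payoff $0 → loss $135.2.
Total loss = $124.8 + $21.5 + $94.6 + $135.2 = $376.1.
Truthful bidding weakly dominates here: raising your bid can only win items priced above your value, and lowering it can only forfeit items priced below.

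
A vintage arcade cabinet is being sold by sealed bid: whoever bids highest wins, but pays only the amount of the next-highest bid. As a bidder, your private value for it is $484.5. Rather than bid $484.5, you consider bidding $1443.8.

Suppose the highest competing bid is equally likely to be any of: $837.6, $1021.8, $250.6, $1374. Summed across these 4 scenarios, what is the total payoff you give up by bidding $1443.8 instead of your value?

The deviation costs you only when the competing bid falls strictly between $484.5 and $1443.8; elsewhere both bids give the same outcome.
$837.6: truthful payoff $0, deviation payoff −$353.1 → loss $353.1.
$1021.8: truthful payoff $0, deviation payoff −$537.3 → loss $537.3.
$250.6: outcomes coincide → loss $0.
$1374: truthful payoff $0, deviation payoff −$889.5 → loss $889.5.
Total loss = $353.1 + $537.3 + $889.5 = $1779.9.
Truthful bidding weakly dominates here: raising your bid can only win items priced above your value, and lowering it can only forfeit items priced below.

$1779.9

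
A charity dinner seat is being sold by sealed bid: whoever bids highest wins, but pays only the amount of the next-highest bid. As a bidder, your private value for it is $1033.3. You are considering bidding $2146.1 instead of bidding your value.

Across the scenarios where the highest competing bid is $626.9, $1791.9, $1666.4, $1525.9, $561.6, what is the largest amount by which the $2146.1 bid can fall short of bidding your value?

$626.9: same outcome either way → loss $0.
$1791.9: truthful gives $0, deviation gives −$758.6 → loss $758.6.
$1666.4: truthful gives $0, deviation gives −$633.1 → loss $633.1.
$1525.9: truthful gives $0, deviation gives −$492.6 → loss $492.6.
$561.6: same outcome either way → loss $0.
Maximum loss: $758.6.

$758.6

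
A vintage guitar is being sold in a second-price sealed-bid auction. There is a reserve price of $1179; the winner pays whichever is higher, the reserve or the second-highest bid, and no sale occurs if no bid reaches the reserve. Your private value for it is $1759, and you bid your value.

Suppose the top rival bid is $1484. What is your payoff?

Your bid $1759 is the highest and exceeds the reserve.
Price = max(second-highest bid, reserve) = max($1484, $1179) = $1484.
Payoff = $1759 − $1484 = $275.

$275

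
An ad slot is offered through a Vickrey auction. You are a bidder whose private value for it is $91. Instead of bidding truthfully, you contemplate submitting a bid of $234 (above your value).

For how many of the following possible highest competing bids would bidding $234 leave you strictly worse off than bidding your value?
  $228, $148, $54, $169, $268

The deviation hurts exactly when the highest competing bid lies strictly between $91 and $234 — overbidding then wins at a price above your value.
$228: inside the interval → strictly worse (loss $137).
$148: inside the interval → strictly worse (loss $57).
$54: below both → same outcome either way.
$169: inside the interval → strictly worse (loss $78).
$268: above both → same outcome either way.
Count: 3.

3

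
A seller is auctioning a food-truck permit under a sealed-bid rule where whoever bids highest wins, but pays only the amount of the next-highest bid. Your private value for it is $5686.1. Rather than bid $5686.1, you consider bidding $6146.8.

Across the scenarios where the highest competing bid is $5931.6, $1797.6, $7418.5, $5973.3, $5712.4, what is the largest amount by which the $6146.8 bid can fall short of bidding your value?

$5931.6: truthful gives $0, deviation gives −$245.5 → loss $245.5.
$1797.6: same outcome either way → loss $0.
$7418.5: same outcome either way → loss $0.
$5973.3: truthful gives $0, deviation gives −$287.2 → loss $287.2.
$5712.4: truthful gives $0, deviation gives −$26.3 → loss $26.3.
Maximum loss: $287.2.

$287.2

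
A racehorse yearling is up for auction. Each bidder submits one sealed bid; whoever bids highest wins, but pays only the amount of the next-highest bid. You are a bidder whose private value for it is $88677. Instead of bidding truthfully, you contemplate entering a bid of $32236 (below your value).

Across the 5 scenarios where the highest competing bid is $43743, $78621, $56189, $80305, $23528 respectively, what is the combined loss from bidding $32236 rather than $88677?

The deviation costs you only when the competing bid falls strictly between $32236 and $88677; elsewhere both bids give the same outcome.
$43743: truthful payoff $44934, deviation payoff $0 → loss $44934.
$78621: truthful payoff $10056, deviation payoff $0 → loss $10056.
$56189: truthful payoff $32488, deviation payoff $0 → loss $32488.
$80305: truthful payoff $8372, deviation payoff $0 → loss $8372.
$23528: outcomes coincide → loss $0.
Total loss = $44934 + $10056 + $32488 + $8372 = $95850.
Truthful bidding weakly dominates here: raising your bid can only win items priced above your value, and lowering it can only forfeit items priced below.

$95850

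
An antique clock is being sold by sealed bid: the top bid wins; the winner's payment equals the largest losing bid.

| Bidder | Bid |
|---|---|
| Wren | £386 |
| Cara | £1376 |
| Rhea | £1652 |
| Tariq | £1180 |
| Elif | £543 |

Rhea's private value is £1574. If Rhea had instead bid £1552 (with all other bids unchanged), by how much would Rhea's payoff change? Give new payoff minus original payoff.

The highest bid among the other bidders is £1376; Rhea's bid doesn't change that.
Original bid £1652: Rhea is highest, pays the top rival bid £1376; payoff £1574 − £1376 = £198.
Alternative bid £1552: Rhea is highest, pays the top rival bid £1376; payoff £1574 − £1376 = £198.
Change in payoff = £198 − (£198) = £0.

£0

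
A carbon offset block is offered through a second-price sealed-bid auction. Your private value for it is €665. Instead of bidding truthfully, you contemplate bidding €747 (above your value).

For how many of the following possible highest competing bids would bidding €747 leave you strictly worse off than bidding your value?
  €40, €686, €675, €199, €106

2

The deviation hurts exactly when the highest competing bid lies strictly between €665 and €747 — overbidding then wins at a price above your value.
€40: below both → same outcome either way.
€686: inside the interval → strictly worse (loss €21).
€675: inside the interval → strictly worse (loss €10).
€199: below both → same outcome either way.
€106: below both → same outcome either way.
Count: 2.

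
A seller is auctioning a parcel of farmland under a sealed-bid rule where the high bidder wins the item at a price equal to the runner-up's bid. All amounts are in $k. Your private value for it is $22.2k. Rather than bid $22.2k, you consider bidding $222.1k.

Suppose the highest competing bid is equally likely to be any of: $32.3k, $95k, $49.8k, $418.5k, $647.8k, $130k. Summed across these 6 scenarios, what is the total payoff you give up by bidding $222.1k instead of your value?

$218.3k

The deviation costs you only when the competing bid falls strictly between $22.2k and $222.1k; elsewhere both bids give the same outcome.
$32.3k: truthful payoff $0k, deviation payoff −$10.1k → loss $10.1k.
$95k: truthful payoff $0k, deviation payoff −$72.8k → loss $72.8k.
$49.8k: truthful payoff $0k, deviation payoff −$27.6k → loss $27.6k.
$418.5k: outcomes coincide → loss $0k.
$647.8k: outcomes coincide → loss $0k.
$130k: truthful payoff $0k, deviation payoff −$107.8k → loss $107.8k.
Total loss = $10.1k + $72.8k + $27.6k + $107.8k = $218.3k.
In a second-price auction your bid sets only whether you win, not what you pay, so bidding your true value is weakly dominant.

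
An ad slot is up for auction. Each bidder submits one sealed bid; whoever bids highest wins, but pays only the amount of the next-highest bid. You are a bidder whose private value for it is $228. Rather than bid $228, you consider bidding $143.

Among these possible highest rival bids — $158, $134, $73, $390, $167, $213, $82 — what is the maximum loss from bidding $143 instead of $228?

$158: truthful gives $70, deviation gives $0 → loss $70.
$134: same outcome either way → loss $0.
$73: same outcome either way → loss $0.
$390: same outcome either way → loss $0.
$167: truthful gives $61, deviation gives $0 → loss $61.
$213: truthful gives $15, deviation gives $0 → loss $15.
$82: same outcome either way → loss $0.
Maximum loss: $70.

$70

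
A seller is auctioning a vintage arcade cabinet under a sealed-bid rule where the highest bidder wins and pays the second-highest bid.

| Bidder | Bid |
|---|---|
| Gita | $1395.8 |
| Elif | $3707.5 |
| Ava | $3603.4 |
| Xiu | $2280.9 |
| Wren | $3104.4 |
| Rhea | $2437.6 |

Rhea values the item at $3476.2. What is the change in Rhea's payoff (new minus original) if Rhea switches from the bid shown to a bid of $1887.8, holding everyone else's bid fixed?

The highest bid among the other bidders is $3707.5; Rhea's bid doesn't change that.
Original bid $2437.6: Rhea is not highest (top rival bid is $3707.5); payoff $0.
Alternative bid $1887.8: Rhea is not highest (top rival bid is $3707.5); payoff $0.
Change in payoff = $0 − ($0) = $0.

$0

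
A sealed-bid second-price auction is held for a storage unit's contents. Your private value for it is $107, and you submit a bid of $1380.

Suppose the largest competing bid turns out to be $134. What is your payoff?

−$27

Your bid $1380 exceeds the highest competing bid $134, so you win.
In a second-price auction the winner pays the second-highest bid, $134.
Payoff = value − price = $107 − $134 = −$27.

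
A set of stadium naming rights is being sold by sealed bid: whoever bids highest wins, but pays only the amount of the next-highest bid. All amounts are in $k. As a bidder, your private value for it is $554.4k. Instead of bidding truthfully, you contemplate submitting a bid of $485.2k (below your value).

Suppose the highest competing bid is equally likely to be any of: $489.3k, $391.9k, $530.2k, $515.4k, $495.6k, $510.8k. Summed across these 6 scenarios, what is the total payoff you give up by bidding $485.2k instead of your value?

$230.7k

The deviation costs you only when the competing bid falls strictly between $485.2k and $554.4k; elsewhere both bids give the same outcome.
$489.3k: truthful payoff $65.1k, deviation payoff $0k → loss $65.1k.
$391.9k: outcomes coincide → loss $0k.
$530.2k: truthful payoff $24.2k, deviation payoff $0k → loss $24.2k.
$515.4k: truthful payoff $39k, deviation payoff $0k → loss $39k.
$495.6k: truthful payoff $58.8k, deviation payoff $0k → loss $58.8k.
$510.8k: truthful payoff $43.6k, deviation payoff $0k → loss $43.6k.
Total loss = $65.1k + $24.2k + $39k + $58.8k + $43.6k = $230.7k.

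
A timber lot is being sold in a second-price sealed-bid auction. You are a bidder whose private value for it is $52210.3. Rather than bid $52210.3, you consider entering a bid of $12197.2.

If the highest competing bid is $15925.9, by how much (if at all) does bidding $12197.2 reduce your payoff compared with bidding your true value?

$36284.4

Bidding your value $52210.3: you win (since $52210.3 > $15925.9) and pay $15925.9. Payoff $36284.4.
Bidding $12197.2: you lose. Payoff $0.
The competing bid $15925.9 lies between your shaded bid and your value, so underbidding forfeits an item you could have won at a profitable price.
Loss from deviating = $36284.4 − ($0) = $36284.4.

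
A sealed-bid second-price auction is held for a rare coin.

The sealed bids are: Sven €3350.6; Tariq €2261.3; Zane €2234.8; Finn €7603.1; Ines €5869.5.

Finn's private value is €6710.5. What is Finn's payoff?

€841

Highest bid: Finn at €7603.1, so Finn wins.
Second-highest bid: Ines at €5869.5 — that is the price the winner pays.
Finn's payoff = value − price = €6710.5 − €5869.5 = €841.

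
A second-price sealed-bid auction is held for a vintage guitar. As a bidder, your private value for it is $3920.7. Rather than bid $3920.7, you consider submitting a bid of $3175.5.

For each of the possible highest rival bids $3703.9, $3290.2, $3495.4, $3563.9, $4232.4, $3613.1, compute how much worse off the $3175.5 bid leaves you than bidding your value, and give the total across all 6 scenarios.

The deviation costs you only when the competing bid falls strictly between $3175.5 and $3920.7; elsewhere both bids give the same outcome.
$3703.9: truthful payoff $216.8, deviation payoff $0 → loss $216.8.
$3290.2: truthful payoff $630.5, deviation payoff $0 → loss $630.5.
$3495.4: truthful payoff $425.3, deviation payoff $0 → loss $425.3.
$3563.9: truthful payoff $356.8, deviation payoff $0 → loss $356.8.
$4232.4: outcomes coincide → loss $0.
$3613.1: truthful payoff $307.6, deviation payoff $0 → loss $307.6.
Total loss = $216.8 + $630.5 + $425.3 + $356.8 + $307.6 = $1937.
Truthful bidding weakly dominates here: raising your bid can only win items priced above your value, and lowering it can only forfeit items priced below.

$1937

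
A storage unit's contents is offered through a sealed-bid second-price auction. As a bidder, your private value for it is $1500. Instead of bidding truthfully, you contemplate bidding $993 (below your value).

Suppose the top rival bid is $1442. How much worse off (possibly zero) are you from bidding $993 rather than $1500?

$58

Bidding your value $1500: you win (since $1500 > $1442) and pay $1442. Payoff $58.
Bidding $993: you lose. Payoff $0.
The competing bid $1442 lies between your shaded bid and your value, so underbidding forfeits an item you could have won at a profitable price.
Loss from deviating = $58 − ($0) = $58.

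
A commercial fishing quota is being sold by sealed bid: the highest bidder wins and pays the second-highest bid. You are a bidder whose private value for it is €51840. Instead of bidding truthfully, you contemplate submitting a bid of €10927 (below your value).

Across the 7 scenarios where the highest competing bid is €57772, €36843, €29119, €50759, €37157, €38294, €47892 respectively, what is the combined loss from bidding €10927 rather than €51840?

The deviation costs you only when the competing bid falls strictly between €10927 and €51840; elsewhere both bids give the same outcome.
€57772: outcomes coincide → loss €0.
€36843: truthful payoff €14997, deviation payoff €0 → loss €14997.
€29119: truthful payoff €22721, deviation payoff €0 → loss €22721.
€50759: truthful payoff €1081, deviation payoff €0 → loss €1081.
€37157: truthful payoff €14683, deviation payoff €0 → loss €14683.
€38294: truthful payoff €13546, deviation payoff €0 → loss €13546.
€47892: truthful payoff €3948, deviation payoff €0 → loss €3948.
Total loss = €14997 + €22721 + €1081 + €14683 + €13546 + €3948 = €70976.
Because the price is fixed by the runner-up's bid, deviating from your value can only change a good outcome into a bad one — never the reverse.

€70976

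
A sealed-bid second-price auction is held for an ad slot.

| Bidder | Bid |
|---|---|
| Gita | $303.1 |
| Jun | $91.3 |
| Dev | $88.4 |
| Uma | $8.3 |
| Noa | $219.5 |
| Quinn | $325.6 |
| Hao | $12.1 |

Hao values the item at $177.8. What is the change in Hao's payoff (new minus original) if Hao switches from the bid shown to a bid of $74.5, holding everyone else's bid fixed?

The highest bid among the other bidders is $325.6; Hao's bid doesn't change that.
Original bid $12.1: Hao is not highest (top rival bid is $325.6); payoff $0.
Alternative bid $74.5: Hao is not highest (top rival bid is $325.6); payoff $0.
Change in payoff = $0 − ($0) = $0.

$0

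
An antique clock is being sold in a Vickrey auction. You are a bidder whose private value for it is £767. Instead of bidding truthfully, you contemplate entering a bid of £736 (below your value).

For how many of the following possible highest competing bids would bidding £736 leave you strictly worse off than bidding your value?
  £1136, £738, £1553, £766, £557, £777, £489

2

The deviation hurts exactly when the highest competing bid lies strictly between £736 and £767 — underbidding then forfeits a profitable win.
£1136: above both → same outcome either way.
£738: inside the interval → strictly worse (loss £29).
£1553: above both → same outcome either way.
£766: inside the interval → strictly worse (loss £1).
£557: below both → same outcome either way.
£777: above both → same outcome either way.
£489: below both → same outcome either way.
Count: 2.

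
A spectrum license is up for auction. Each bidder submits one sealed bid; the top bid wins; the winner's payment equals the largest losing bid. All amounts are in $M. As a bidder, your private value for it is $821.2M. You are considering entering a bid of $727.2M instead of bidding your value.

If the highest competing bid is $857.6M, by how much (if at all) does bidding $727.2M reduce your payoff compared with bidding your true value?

Bidding your value $821.2M: you lose (since $821.2M < $857.6M). Payoff $0M.
Bidding $727.2M: you lose. Payoff $0M.
Difference = $0M − $0M = $0M; both bids lead to the same outcome because the competing bid is above both your value and your alternative bid.
Truthful bidding weakly dominates here: raising your bid can only win items priced above your value, and lowering it can only forfeit items priced below.

$0M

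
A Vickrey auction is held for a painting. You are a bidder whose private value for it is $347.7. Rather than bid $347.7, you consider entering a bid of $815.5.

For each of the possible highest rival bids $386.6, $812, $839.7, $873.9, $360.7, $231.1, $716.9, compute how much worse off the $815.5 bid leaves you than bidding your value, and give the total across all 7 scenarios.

The deviation costs you only when the competing bid falls strictly between $347.7 and $815.5; elsewhere both bids give the same outcome.
$386.6: truthful payoff $0, deviation payoff −$38.9 → loss $38.9.
$812: truthful payoff $0, deviation payoff −$464.3 → loss $464.3.
$839.7: outcomes coincide → loss $0.
$873.9: outcomes coincide → loss $0.
$360.7: truthful payoff $0, deviation payoff −$13 → loss $13.
$231.1: outcomes coincide → loss $0.
$716.9: truthful payoff $0, deviation payoff −$369.2 → loss $369.2.
Total loss = $38.9 + $464.3 + $13 + $369.2 = $885.4.

$885.4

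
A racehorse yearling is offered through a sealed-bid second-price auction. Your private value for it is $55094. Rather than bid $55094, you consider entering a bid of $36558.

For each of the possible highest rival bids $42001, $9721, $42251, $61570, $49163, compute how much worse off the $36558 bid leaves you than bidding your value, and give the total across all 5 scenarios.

$31867

The deviation costs you only when the competing bid falls strictly between $36558 and $55094; elsewhere both bids give the same outcome.
$42001: truthful payoff $13093, deviation payoff $0 → loss $13093.
$9721: outcomes coincide → loss $0.
$42251: truthful payoff $12843, deviation payoff $0 → loss $12843.
$61570: outcomes coincide → loss $0.
$49163: truthful payoff $5931, deviation payoff $0 → loss $5931.
Total loss = $13093 + $12843 + $5931 = $31867.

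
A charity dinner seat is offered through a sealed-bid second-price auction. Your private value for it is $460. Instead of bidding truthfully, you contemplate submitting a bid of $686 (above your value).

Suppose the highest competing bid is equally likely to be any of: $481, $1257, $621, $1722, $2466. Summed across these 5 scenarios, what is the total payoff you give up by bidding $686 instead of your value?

$182

The deviation costs you only when the competing bid falls strictly between $460 and $686; elsewhere both bids give the same outcome.
$481: truthful payoff $0, deviation payoff −$21 → loss $21.
$1257: outcomes coincide → loss $0.
$621: truthful payoff $0, deviation payoff −$161 → loss $161.
$1722: outcomes coincide → loss $0.
$2466: outcomes coincide → loss $0.
Total loss = $21 + $161 = $182.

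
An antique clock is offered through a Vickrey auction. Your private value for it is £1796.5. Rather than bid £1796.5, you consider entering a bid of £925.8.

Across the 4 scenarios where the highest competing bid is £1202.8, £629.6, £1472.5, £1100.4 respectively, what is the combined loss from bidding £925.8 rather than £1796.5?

£1613.8

The deviation costs you only when the competing bid falls strictly between £925.8 and £1796.5; elsewhere both bids give the same outcome.
£1202.8: truthful payoff £593.7, deviation payoff £0 → loss £593.7.
£629.6: outcomes coincide → loss £0.
£1472.5: truthful payoff £324, deviation payoff £0 → loss £324.
£1100.4: truthful payoff £696.1, deviation payoff £0 → loss £696.1.
Total loss = £593.7 + £324 + £696.1 = £1613.8.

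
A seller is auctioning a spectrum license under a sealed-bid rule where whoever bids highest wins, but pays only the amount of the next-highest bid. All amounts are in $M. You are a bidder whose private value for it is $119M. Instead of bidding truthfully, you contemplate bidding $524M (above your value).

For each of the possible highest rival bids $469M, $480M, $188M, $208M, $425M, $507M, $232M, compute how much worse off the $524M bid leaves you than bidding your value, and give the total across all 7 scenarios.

The deviation costs you only when the competing bid falls strictly between $119M and $524M; elsewhere both bids give the same outcome.
$469M: truthful payoff $0M, deviation payoff −$350M → loss $350M.
$480M: truthful payoff $0M, deviation payoff −$361M → loss $361M.
$188M: truthful payoff $0M, deviation payoff −$69M → loss $69M.
$208M: truthful payoff $0M, deviation payoff −$89M → loss $89M.
$425M: truthful payoff $0M, deviation payoff −$306M → loss $306M.
$507M: truthful payoff $0M, deviation payoff −$388M → loss $388M.
$232M: truthful payoff $0M, deviation payoff −$113M → loss $113M.
Total loss = $350M + $361M + $69M + $89M + $306M + $388M + $113M = $1676M.

$1676M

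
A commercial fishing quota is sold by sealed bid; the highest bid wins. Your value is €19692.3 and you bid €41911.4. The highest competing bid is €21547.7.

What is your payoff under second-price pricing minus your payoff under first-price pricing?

You have the highest bid, so you win under either rule.
Second-price: pay €21547.7 → payoff −€1855.4.
First-price: pay your own bid €41911.4 → payoff −€22219.1.
Difference = −€1855.4 − (−€22219.1) = €20363.7.

€20363.7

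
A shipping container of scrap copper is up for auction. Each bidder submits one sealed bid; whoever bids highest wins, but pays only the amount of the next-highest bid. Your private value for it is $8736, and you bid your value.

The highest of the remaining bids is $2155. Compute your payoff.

$6581

Your bid $8736 exceeds the highest competing bid $2155, so you win.
In a second-price auction the winner pays the second-highest bid, $2155.
Payoff = value − price = $8736 − $2155 = $6581.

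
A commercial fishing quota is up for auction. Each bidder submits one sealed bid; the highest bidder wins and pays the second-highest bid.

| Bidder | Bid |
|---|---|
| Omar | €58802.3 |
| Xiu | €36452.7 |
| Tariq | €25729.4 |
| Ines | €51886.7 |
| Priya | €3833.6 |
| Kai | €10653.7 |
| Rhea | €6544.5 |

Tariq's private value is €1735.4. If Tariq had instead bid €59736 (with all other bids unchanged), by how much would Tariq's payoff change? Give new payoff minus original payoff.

−€57066.9

The highest bid among the other bidders is €58802.3; Tariq's bid doesn't change that.
Original bid €25729.4: Tariq is not highest (top rival bid is €58802.3); payoff €0.
Alternative bid €59736: Tariq is highest, pays the top rival bid €58802.3; payoff €1735.4 − €58802.3 = −€57066.9.
Change in payoff = −€57066.9 − (€0) = −€57066.9.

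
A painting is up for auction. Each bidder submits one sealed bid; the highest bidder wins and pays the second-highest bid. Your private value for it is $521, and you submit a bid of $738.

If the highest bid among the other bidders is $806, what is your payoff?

$0

Your bid $738 is below the highest competing bid $806, so you lose.
A losing bidder pays nothing and receives nothing: payoff = $0.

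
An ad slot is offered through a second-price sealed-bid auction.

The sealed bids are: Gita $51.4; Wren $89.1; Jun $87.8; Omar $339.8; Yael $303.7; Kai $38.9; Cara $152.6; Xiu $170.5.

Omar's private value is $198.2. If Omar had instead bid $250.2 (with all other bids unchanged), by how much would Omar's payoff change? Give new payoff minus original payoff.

The highest bid among the other bidders is $303.7; Omar's bid doesn't change that.
Original bid $339.8: Omar is highest, pays the top rival bid $303.7; payoff $198.2 − $303.7 = −$105.5.
Alternative bid $250.2: Omar is not highest (top rival bid is $303.7); payoff $0.
Change in payoff = $0 − (−$105.5) = $105.5.

$105.5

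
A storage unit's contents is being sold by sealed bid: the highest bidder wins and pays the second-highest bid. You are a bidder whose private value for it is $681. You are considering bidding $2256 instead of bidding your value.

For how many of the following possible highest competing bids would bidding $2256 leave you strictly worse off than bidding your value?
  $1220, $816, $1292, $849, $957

The deviation hurts exactly when the highest competing bid lies strictly between $681 and $2256 — overbidding then wins at a price above your value.
$1220: inside the interval → strictly worse (loss $539).
$816: inside the interval → strictly worse (loss $135).
$1292: inside the interval → strictly worse (loss $611).
$849: inside the interval → strictly worse (loss $168).
$957: inside the interval → strictly worse (loss $276).
Count: 5.

5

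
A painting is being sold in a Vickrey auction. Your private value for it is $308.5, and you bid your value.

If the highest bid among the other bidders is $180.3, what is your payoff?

$128.2

Your bid $308.5 exceeds the highest competing bid $180.3, so you win.
In a second-price auction the winner pays the second-highest bid, $180.3.
Payoff = value − price = $308.5 − $180.3 = $128.2.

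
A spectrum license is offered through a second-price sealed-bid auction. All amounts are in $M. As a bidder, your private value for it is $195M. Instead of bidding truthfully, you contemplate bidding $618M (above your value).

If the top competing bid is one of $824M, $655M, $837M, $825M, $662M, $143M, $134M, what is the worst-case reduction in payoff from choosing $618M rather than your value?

$0M

$824M: same outcome either way → loss $0M.
$655M: same outcome either way → loss $0M.
$837M: same outcome either way → loss $0M.
$825M: same outcome either way → loss $0M.
$662M: same outcome either way → loss $0M.
$143M: same outcome either way → loss $0M.
$134M: same outcome either way → loss $0M.
Maximum loss: $0M.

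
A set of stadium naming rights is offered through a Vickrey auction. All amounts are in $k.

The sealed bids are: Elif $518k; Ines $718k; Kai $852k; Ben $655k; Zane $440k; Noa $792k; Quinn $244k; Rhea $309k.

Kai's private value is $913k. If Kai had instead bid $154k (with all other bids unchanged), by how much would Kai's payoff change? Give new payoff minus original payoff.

−$121k

The highest bid among the other bidders is $792k; Kai's bid doesn't change that.
Original bid $852k: Kai is highest, pays the top rival bid $792k; payoff $913k − $792k = $121k.
Alternative bid $154k: Kai is not highest (top rival bid is $792k); payoff $0k.
Change in payoff = $0k − ($121k) = −$121k.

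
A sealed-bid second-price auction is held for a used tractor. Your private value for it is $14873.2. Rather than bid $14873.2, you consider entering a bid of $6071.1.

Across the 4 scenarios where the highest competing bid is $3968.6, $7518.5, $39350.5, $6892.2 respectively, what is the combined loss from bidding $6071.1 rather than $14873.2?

$15335.7

The deviation costs you only when the competing bid falls strictly between $6071.1 and $14873.2; elsewhere both bids give the same outcome.
$3968.6: outcomes coincide → loss $0.
$7518.5: truthful payoff $7354.7, deviation payoff $0 → loss $7354.7.
$39350.5: outcomes coincide → loss $0.
$6892.2: truthful payoff $7981, deviation payoff $0 → loss $7981.
Total loss = $7354.7 + $7981 = $15335.7.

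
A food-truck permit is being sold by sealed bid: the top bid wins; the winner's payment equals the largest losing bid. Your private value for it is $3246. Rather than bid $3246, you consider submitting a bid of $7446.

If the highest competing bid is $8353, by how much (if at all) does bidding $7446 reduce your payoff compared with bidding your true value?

$0

Bidding your value $3246: you lose (since $3246 < $8353). Payoff $0.
Bidding $7446: you lose. Payoff $0.
Difference = $0 − $0 = $0; both bids lead to the same outcome because the competing bid is above both your value and your alternative bid.
In a second-price auction your bid sets only whether you win, not what you pay, so bidding your true value is weakly dominant.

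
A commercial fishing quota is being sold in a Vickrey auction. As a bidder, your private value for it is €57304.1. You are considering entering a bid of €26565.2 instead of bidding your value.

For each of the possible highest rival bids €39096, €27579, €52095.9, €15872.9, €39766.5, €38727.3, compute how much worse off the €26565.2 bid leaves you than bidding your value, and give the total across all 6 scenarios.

The deviation costs you only when the competing bid falls strictly between €26565.2 and €57304.1; elsewhere both bids give the same outcome.
€39096: truthful payoff €18208.1, deviation payoff €0 → loss €18208.1.
€27579: truthful payoff €29725.1, deviation payoff €0 → loss €29725.1.
€52095.9: truthful payoff €5208.2, deviation payoff €0 → loss €5208.2.
€15872.9: outcomes coincide → loss €0.
€39766.5: truthful payoff €17537.6, deviation payoff €0 → loss €17537.6.
€38727.3: truthful payoff €18576.8, deviation payoff €0 → loss €18576.8.
Total loss = €18208.1 + €29725.1 + €5208.2 + €17537.6 + €18576.8 = €89255.8.
In a second-price auction your bid sets only whether you win, not what you pay, so bidding your true value is weakly dominant.

€89255.8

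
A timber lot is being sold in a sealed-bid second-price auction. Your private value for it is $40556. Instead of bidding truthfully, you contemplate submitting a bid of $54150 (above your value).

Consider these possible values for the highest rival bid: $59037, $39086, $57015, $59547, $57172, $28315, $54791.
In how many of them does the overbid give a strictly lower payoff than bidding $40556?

0

The deviation hurts exactly when the highest competing bid lies strictly between $40556 and $54150 — overbidding then wins at a price above your value.
$59037: above both → same outcome either way.
$39086: below both → same outcome either way.
$57015: above both → same outcome either way.
$59547: above both → same outcome either way.
$57172: above both → same outcome either way.
$28315: below both → same outcome either way.
$54791: above both → same outcome either way.
Count: 0.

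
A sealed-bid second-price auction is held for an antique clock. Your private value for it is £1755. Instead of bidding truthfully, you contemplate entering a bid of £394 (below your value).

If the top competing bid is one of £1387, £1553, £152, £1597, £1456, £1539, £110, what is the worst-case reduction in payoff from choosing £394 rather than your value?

£368

£1387: truthful gives £368, deviation gives £0 → loss £368.
£1553: truthful gives £202, deviation gives £0 → loss £202.
£152: same outcome either way → loss £0.
£1597: truthful gives £158, deviation gives £0 → loss £158.
£1456: truthful gives £299, deviation gives £0 → loss £299.
£1539: truthful gives £216, deviation gives £0 → loss £216.
£110: same outcome either way → loss £0.
Maximum loss: £368.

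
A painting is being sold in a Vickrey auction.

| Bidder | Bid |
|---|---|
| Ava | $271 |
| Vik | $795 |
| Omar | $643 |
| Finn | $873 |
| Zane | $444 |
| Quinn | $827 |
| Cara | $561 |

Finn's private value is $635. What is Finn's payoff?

−$192

Highest bid: Finn at $873, so Finn wins.
Second-highest bid: Quinn at $827 — that is the price the winner pays.
Finn's payoff = value − price = $635 − $827 = −$192.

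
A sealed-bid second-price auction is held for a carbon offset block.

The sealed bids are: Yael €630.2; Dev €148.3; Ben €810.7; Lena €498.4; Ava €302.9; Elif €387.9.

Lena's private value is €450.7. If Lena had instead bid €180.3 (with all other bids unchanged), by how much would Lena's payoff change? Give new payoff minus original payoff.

€0

The highest bid among the other bidders is €810.7; Lena's bid doesn't change that.
Original bid €498.4: Lena is not highest (top rival bid is €810.7); payoff €0.
Alternative bid €180.3: Lena is not highest (top rival bid is €810.7); payoff €0.
Change in payoff = €0 − (€0) = €0.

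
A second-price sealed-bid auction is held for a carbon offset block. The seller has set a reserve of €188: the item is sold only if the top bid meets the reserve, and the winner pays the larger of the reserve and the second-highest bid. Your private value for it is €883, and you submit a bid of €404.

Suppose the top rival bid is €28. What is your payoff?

Your bid €404 is the highest and exceeds the reserve.
Price = max(second-highest bid, reserve) = max(€28, €188) = €188.
Payoff = €883 − €188 = €695.

€695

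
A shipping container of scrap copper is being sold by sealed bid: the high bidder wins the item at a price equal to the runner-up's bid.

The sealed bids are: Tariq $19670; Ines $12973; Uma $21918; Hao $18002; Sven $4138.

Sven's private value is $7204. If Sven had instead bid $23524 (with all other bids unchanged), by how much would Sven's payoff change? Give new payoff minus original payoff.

−$14714

The highest bid among the other bidders is $21918; Sven's bid doesn't change that.
Original bid $4138: Sven is not highest (top rival bid is $21918); payoff $0.
Alternative bid $23524: Sven is highest, pays the top rival bid $21918; payoff $7204 − $21918 = −$14714.
Change in payoff = −$14714 − ($0) = −$14714.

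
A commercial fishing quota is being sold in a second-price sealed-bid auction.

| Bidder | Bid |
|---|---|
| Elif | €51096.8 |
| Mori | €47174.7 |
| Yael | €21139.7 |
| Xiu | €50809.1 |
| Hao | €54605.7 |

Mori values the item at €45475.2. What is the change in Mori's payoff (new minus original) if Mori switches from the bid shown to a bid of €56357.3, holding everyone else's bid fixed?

The highest bid among the other bidders is €54605.7; Mori's bid doesn't change that.
Original bid €47174.7: Mori is not highest (top rival bid is €54605.7); payoff €0.
Alternative bid €56357.3: Mori is highest, pays the top rival bid €54605.7; payoff €45475.2 − €54605.7 = −€9130.5.
Change in payoff = −€9130.5 − (€0) = −€9130.5.

−€9130.5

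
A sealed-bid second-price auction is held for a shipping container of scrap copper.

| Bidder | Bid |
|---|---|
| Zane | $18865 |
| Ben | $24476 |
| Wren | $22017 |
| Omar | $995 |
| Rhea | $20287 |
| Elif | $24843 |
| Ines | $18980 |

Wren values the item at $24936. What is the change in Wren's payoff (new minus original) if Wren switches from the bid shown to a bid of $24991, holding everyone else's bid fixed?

$93

The highest bid among the other bidders is $24843; Wren's bid doesn't change that.
Original bid $22017: Wren is not highest (top rival bid is $24843); payoff $0.
Alternative bid $24991: Wren is highest, pays the top rival bid $24843; payoff $24936 − $24843 = $93.
Change in payoff = $93 − ($0) = $93.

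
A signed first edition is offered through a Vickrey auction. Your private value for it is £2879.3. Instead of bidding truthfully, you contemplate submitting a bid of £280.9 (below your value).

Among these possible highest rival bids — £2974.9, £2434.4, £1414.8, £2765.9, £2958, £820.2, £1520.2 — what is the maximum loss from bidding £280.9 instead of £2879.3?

£2974.9: same outcome either way → loss £0.
£2434.4: truthful gives £444.9, deviation gives £0 → loss £444.9.
£1414.8: truthful gives £1464.5, deviation gives £0 → loss £1464.5.
£2765.9: truthful gives £113.4, deviation gives £0 → loss £113.4.
£2958: same outcome either way → loss £0.
£820.2: truthful gives £2059.1, deviation gives £0 → loss £2059.1.
£1520.2: truthful gives £1359.1, deviation gives £0 → loss £1359.1.
Maximum loss: £2059.1.

£2059.1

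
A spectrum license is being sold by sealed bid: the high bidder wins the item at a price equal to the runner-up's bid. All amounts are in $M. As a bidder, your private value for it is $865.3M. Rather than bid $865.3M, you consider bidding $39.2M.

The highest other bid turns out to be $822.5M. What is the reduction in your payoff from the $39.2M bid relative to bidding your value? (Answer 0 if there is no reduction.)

Bidding your value $865.3M: you win (since $865.3M > $822.5M) and pay $822.5M. Payoff $42.8M.
Bidding $39.2M: you lose. Payoff $0M.
The competing bid $822.5M lies between your shaded bid and your value, so underbidding forfeits an item you could have won at a profitable price.
Loss from deviating = $42.8M − ($0M) = $42.8M.

$42.8M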